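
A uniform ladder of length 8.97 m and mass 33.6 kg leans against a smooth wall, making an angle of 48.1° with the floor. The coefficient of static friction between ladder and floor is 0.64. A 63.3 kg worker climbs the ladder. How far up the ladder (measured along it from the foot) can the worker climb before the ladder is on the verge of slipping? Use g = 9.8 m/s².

d ≈ 7.41 m

About the foot of the ladder:
Ladder weight 33.6×9.8 = 329.3 N acts at 4.485 m along the ladder; its horizontal arm is 4.485·cos48.1° = 2.995 m → τ = 986.3 N·m clockwise.
Worker weight 63.3×9.8 = 620.3 N at distance d → arm d·cos48.1° → τ = 620.3·d·0.6678 clockwise.
Wall normal N at the top has arm L sinθ = 6.676 m counterclockwise, so Στ = 0 gives N·6.676 = 986.3 + 414.2·d.
ΣFy = 0 ⇒ N_floor = 949.6 N, so the maximum friction is μ_s·N_floor = 0.64×949.6 = 607.7 N. ΣFx = 0 ⇒ N_wall = f, so at the slipping point N = 607.7 N.
Substituting: 607.7×6.676 = 986.3 + 414.2·d ⇒ d = (4057 − 986.3) / 414.2 = 7.41 m.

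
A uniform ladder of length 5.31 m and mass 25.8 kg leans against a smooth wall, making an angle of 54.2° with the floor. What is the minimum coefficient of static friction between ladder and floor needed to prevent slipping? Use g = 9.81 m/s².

μ_min ≈ 0.361

About the foot of the ladder:
Ladder weight 25.8×9.81 = 253.1 N acts at 2.655 m along the ladder; its horizontal arm is 2.655·cos54.2° = 1.553 m → τ = 393.1 N·m clockwise.
Wall normal N acts horizontally at the top; its moment arm is the height L sinθ = 5.31·sin54.2° = 4.307 m, counterclockwise.
Στ = 0 ⇒ N × 4.307 = 393.1 ⇒ N = 91.27 N.
ΣFx = 0 ⇒ f = N_wall = 91.27 N. ΣFy = 0 ⇒ N_floor = 253.1 N.
μ_min = f / N_floor = 91.27 / 253.1 = 0.361.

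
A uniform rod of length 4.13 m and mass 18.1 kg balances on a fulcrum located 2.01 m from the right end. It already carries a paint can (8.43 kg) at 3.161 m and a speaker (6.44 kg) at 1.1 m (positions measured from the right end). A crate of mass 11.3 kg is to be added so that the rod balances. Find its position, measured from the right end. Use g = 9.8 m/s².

x ≈ 1.58 m from the right end

Take moments about the fulcrum (at 2.01 m from the right end).
Beam weight: 18.1 × 9.8 = 177.4 N down at 2.065 m → arm 0.055 m, τ = 177.4 × 0.055 = 9.757 N·m counterclockwise.
Paint can: 8.43 × 9.8 = 82.61 N down at 3.161 m → arm 1.151 m, τ = 82.61 × 1.151 = 95.08 N·m counterclockwise.
Speaker: 6.44 × 9.8 = 63.11 N down at 1.1 m → arm 0.91 m, τ = 63.11 × 0.91 = 57.43 N·m clockwise.
Net moment of existing loads = 47.41 N·m counterclockwise.
The crate weighs 11.3 × 9.8 = 110.7 N and must supply an equal clockwise moment, so its lever arm about the fulcrum is 47.41 / 110.7 = 0.428 m.
That puts it at 2.01 − 0.428 = 1.58 m from the right end.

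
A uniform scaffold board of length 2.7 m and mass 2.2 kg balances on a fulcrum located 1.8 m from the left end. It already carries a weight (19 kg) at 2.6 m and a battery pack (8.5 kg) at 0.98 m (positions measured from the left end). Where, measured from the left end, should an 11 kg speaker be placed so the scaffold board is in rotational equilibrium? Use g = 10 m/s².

x ≈ 1.14 m from the left end

Take moments about the fulcrum (at 1.8 m from the left end).
Beam weight: 2.2 × 10 = 22 N down at 1.35 m → arm 0.45 m, τ = 22 × 0.45 = 9.9 N·m counterclockwise.
Weight: 19 × 10 = 190 N down at 2.6 m → arm 0.8 m, τ = 190 × 0.8 = 152 N·m clockwise.
Battery pack: 8.5 × 10 = 85 N down at 0.98 m → arm 0.82 m, τ = 85 × 0.82 = 69.7 N·m counterclockwise.
Net moment of existing loads = 72.4 N·m clockwise.
The speaker weighs 11 × 10 = 110 N and must supply an equal counterclockwise moment, so its lever arm about the fulcrum is 72.4 / 110 = 0.658 m.
That puts it at 1.8 − 0.658 = 1.14 m from the left end.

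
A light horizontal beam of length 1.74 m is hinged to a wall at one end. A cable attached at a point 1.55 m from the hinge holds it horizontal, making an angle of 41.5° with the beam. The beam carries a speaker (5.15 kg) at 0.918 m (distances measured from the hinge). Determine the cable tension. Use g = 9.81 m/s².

Choose the hinge as the axis so the unknown hinge reaction has zero arm there.
Speaker: 5.15 × 9.81 = 50.52 N down at 0.918 m → arm 0.918 m, τ = 50.52 × 0.918 = 46.38 N·m clockwise.
Total clockwise load moment = 46.38 N·m.
The cable tension T acts at 1.55 m; only its component perpendicular to the beam, T sinθ, produces torque. sin 41.5° = 0.6626.
Balancing moments: T × 1.55 × 0.6626 = 46.38, giving T = 46.38 / 1.027 = 45.2 N.

T ≈ 45.2 N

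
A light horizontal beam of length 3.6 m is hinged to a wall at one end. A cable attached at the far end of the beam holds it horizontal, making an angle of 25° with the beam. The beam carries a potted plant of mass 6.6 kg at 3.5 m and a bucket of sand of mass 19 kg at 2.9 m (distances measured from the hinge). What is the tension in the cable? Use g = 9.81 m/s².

T ≈ 504 N

About the hinge:
Potted plant: 6.6 × 9.81 = 64.75 N down at 3.5 m → arm 3.5 m, τ = 64.75 × 3.5 = 226.6 N·m clockwise.
Bucket of sand: 19 × 9.81 = 186.4 N down at 2.9 m → arm 2.9 m, τ = 186.4 × 2.9 = 540.6 N·m clockwise.
Total clockwise load moment = 767.2 N·m.
The cable tension T acts at 3.6 m; only its component perpendicular to the beam, T sinθ, produces torque. sin 25° = 0.4226.
Setting net torque to zero: T × 3.6 × 0.4226 = 767.2 → T = 767.2 / 1.521 = 504 N.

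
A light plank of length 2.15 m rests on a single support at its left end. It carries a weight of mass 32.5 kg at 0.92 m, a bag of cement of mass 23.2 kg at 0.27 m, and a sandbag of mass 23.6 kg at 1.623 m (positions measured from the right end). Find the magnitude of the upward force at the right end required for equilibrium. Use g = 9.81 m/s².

Choose the left end as the axis so the unknown pivot reaction has zero arm there.
Weight: 32.5 × 9.81 = 318.8 N down at 0.92 m → arm 1.23 m, τ = 318.8 × 1.23 = 392.1 N·m clockwise.
Bag of cement: 23.2 × 9.81 = 227.6 N down at 0.27 m → arm 1.88 m, τ = 227.6 × 1.88 = 427.9 N·m clockwise.
Sandbag: 23.6 × 9.81 = 231.5 N down at 1.623 m → arm 0.527 m, τ = 231.5 × 0.527 = 122 N·m clockwise.
Net moment of the loads = 942 N·m clockwise.
The upward force F acts at the right end, arm 2.15 m, giving F × 2.15 counterclockwise.
Balancing moments: F × 2.15 = 942, giving F = 942 / 2.15 = 438 N.

F ≈ 438 N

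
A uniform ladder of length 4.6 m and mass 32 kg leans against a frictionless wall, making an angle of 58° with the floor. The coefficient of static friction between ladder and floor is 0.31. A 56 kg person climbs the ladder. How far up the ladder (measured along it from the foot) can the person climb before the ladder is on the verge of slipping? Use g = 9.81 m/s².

d ≈ 2.27 m

Taking torques about the foot of the ladder:
Ladder weight 32×9.81 = 313.9 N acts at 2.3 m along the ladder; its horizontal arm is 2.3·cos58° = 1.219 m → τ = 382.6 N·m clockwise.
Person weight 56×9.81 = 549.4 N at distance d → arm d·cos58° → τ = 549.4·d·0.5299 clockwise.
Wall normal N at the top has arm L sinθ = 3.901 m counterclockwise, so Στ = 0 gives N·3.901 = 382.6 + 291.1·d.
ΣFy = 0 ⇒ N_floor = 863.3 N, so the maximum friction is μ_s·N_floor = 0.31×863.3 = 267.6 N. ΣFx = 0 ⇒ N_wall = f, so at the slipping point N = 267.6 N.
Substituting: 267.6×3.901 = 382.6 + 291.1·d ⇒ d = (1044 − 382.6) / 291.1 = 2.27 m.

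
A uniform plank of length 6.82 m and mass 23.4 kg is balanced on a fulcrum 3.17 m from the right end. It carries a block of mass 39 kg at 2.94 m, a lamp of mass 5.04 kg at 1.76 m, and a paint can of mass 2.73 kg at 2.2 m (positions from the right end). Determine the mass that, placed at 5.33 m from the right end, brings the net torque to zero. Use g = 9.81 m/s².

About the fulcrum (at 3.17 m from the right end):
Beam weight: 23.4 × 9.81 = 229.6 N down at 3.41 m → arm 0.24 m, τ = 229.6 × 0.24 = 55.1 N·m counterclockwise.
Block: 39 × 9.81 = 382.6 N down at 2.94 m → arm 0.23 m, τ = 382.6 × 0.23 = 88 N·m clockwise.
Lamp: 5.04 × 9.81 = 49.44 N down at 1.76 m → arm 1.41 m, τ = 49.44 × 1.41 = 69.71 N·m clockwise.
Paint can: 2.73 × 9.81 = 26.78 N down at 2.2 m → arm 0.97 m, τ = 26.78 × 0.97 = 25.98 N·m clockwise.
Net moment of known loads = 128.6 N·m clockwise.
An unknown mass m at 5.33 m has arm 2.16 m; its moment is m·g·2.16 counterclockwise.
Setting net torque to zero: m × 9.81 × 2.16 = 128.6 → m = 128.6 / (9.81 × 2.16) = 6.07 kg.

m ≈ 6.07 kg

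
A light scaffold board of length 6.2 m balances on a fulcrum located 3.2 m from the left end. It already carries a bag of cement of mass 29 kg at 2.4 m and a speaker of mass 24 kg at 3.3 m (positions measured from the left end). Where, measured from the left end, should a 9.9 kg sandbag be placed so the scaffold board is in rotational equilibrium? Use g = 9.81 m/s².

Sum moments about the fulcrum (at 3.2 m from the left end) (the support reaction has zero arm there).
Bag of cement: 29 × 9.81 = 284.5 N down at 2.4 m → arm 0.8 m, τ = 284.5 × 0.8 = 227.6 N·m counterclockwise.
Speaker: 24 × 9.81 = 235.4 N down at 3.3 m → arm 0.1 m, τ = 235.4 × 0.1 = 23.54 N·m clockwise.
Net moment of existing loads = 204.1 N·m counterclockwise.
The sandbag weighs 9.9 × 9.81 = 97.12 N and must supply an equal clockwise moment, so its lever arm about the fulcrum is 204.1 / 97.12 = 2.1 m.
That puts it at 3.2 + 2.1 = 5.3 m from the left end.

x ≈ 5.3 m from the left end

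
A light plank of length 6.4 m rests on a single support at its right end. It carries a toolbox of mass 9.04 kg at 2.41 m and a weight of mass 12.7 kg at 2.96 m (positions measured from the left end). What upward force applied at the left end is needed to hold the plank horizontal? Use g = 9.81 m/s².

F ≈ 122 N

About the right end:
Toolbox: 9.04 × 9.81 = 88.68 N down at 2.41 m → arm 3.99 m, τ = 88.68 × 3.99 = 353.8 N·m counterclockwise.
Weight: 12.7 × 9.81 = 124.6 N down at 2.96 m → arm 3.44 m, τ = 124.6 × 3.44 = 428.6 N·m counterclockwise.
Net moment of the loads = 782.4 N·m counterclockwise.
The upward force F acts at the left end, arm 6.4 m, giving F × 6.4 clockwise.
Setting net torque to zero: F × 6.4 = 782.4 → F = 782.4 / 6.4 = 122 N.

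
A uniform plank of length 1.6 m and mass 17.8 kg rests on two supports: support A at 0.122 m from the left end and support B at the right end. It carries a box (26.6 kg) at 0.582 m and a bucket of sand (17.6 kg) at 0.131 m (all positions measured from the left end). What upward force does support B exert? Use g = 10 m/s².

Take moments about support A.
Beam weight: 17.8 × 10 = 178 N down at 0.8 m → arm 0.678 m, τ = 178 × 0.678 = 120.7 N·m clockwise.
Box: 26.6 × 10 = 266 N down at 0.582 m → arm 0.46 m, τ = 266 × 0.46 = 122.4 N·m clockwise.
Bucket of sand: 17.6 × 10 = 176 N down at 0.131 m → arm 0.009 m, τ = 176 × 0.009 = 1.584 N·m clockwise.
Net load moment about support A = 244.7 N·m clockwise.
Reaction R at support B is upward at 1.6 m, arm 1.478 m → moment R × 1.478 counterclockwise.
Setting net torque to zero: R × 1.478 = 244.7 → R = 166 N.

R_B ≈ 166 N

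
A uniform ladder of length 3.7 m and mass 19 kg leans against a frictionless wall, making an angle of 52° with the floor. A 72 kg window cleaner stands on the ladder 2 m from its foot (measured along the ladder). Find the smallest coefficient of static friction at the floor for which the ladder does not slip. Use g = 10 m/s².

μ_min ≈ 0.416

About the foot of the ladder:
Ladder weight 19×10 = 190 N acts at 1.85 m along the ladder; its horizontal arm is 1.85·cos52° = 1.139 m → τ = 216.4 N·m clockwise.
Window cleaner: 72×10 = 720 N at 2 m → arm 1.231 m → τ = 886.3 N·m clockwise.
Wall normal N acts horizontally at the top; its moment arm is the height L sinθ = 3.7·sin52° = 2.916 m, counterclockwise.
For rotational equilibrium, N × 2.916 = 1103, so N = 378.3 N.
ΣFx = 0 ⇒ f = N_wall = 378.3 N. ΣFy = 0 ⇒ N_floor = 910 N.
μ_min = f / N_floor = 378.3 / 910 = 0.416.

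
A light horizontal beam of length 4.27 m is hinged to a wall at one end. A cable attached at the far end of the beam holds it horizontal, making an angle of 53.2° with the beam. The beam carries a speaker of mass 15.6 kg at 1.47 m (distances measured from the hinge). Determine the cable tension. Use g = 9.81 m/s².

Taking torques about the hinge:
Speaker: 15.6 × 9.81 = 153 N down at 1.47 m → arm 1.47 m, τ = 153 × 1.47 = 224.9 N·m clockwise.
Total clockwise load moment = 224.9 N·m.
The cable tension T acts at 4.27 m; only its component perpendicular to the beam, T sinθ, produces torque. sin 53.2° = 0.8007.
For rotational equilibrium, T × 4.27 × 0.8007 = 224.9, so T = 224.9 / 3.419 = 65.8 N.

T ≈ 65.8 N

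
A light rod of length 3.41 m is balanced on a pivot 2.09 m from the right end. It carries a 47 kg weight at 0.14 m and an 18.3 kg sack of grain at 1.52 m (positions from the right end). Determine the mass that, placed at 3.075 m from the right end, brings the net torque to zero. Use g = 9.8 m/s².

Taking torques about the pivot (at 2.09 m from the right end):
Weight: 47 × 9.8 = 460.6 N down at 0.14 m → arm 1.95 m, τ = 460.6 × 1.95 = 898.2 N·m clockwise.
Sack of grain: 18.3 × 9.8 = 179.3 N down at 1.52 m → arm 0.57 m, τ = 179.3 × 0.57 = 102.2 N·m clockwise.
Net moment of known loads = 1000 N·m clockwise.
An unknown mass m at 3.075 m has arm 0.985 m; its moment is m·g·0.985 counterclockwise.
For rotational equilibrium, m × 9.8 × 0.985 = 1000, so m = 1000 / (9.8 × 0.985) = 104 kg.

m ≈ 104 kg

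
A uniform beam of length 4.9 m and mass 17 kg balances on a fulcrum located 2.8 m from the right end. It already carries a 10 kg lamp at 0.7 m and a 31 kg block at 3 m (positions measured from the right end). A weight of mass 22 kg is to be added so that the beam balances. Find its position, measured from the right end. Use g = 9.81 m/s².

x ≈ 3.74 m from the right end

About the fulcrum (at 2.8 m from the right end):
Beam weight: 17 × 9.81 = 166.8 N down at 2.45 m → arm 0.35 m, τ = 166.8 × 0.35 = 58.38 N·m clockwise.
Lamp: 10 × 9.81 = 98.1 N down at 0.7 m → arm 2.1 m, τ = 98.1 × 2.1 = 206 N·m clockwise.
Block: 31 × 9.81 = 304.1 N down at 3 m → arm 0.2 m, τ = 304.1 × 0.2 = 60.82 N·m counterclockwise.
Net moment of existing loads = 203.6 N·m clockwise.
The weight weighs 22 × 9.81 = 215.8 N and must supply an equal counterclockwise moment, so its lever arm about the fulcrum is 203.6 / 215.8 = 0.943 m.
That puts it at 2.8 + 0.943 = 3.74 m from the right end.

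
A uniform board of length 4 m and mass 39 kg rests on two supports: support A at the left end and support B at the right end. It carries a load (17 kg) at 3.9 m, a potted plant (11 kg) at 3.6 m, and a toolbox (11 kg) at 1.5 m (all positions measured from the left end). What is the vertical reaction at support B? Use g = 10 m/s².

Taking torques about support A:
Beam weight: 39 × 10 = 390 N down at 2 m → arm 2 m, τ = 390 × 2 = 780 N·m clockwise.
Load: 17 × 10 = 170 N down at 3.9 m → arm 3.9 m, τ = 170 × 3.9 = 663 N·m clockwise.
Potted plant: 11 × 10 = 110 N down at 3.6 m → arm 3.6 m, τ = 110 × 3.6 = 396 N·m clockwise.
Toolbox: 11 × 10 = 110 N down at 1.5 m → arm 1.5 m, τ = 110 × 1.5 = 165 N·m clockwise.
Net load moment about support A = 2004 N·m clockwise.
Reaction R at support B is upward at 4 m, arm 4 m → moment R × 4 counterclockwise.
For rotational equilibrium, R × 4 = 2004, so R = 501 N.

R_B ≈ 501 N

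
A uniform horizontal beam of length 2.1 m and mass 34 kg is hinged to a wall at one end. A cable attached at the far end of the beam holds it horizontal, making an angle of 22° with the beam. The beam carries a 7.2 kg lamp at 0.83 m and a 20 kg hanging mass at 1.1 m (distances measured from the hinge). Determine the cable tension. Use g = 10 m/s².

T ≈ 809 N

About the hinge:
Beam weight: 34 × 10 = 340 N down at 1.05 m → arm 1.05 m, τ = 340 × 1.05 = 357 N·m clockwise.
Lamp: 7.2 × 10 = 72 N down at 0.83 m → arm 0.83 m, τ = 72 × 0.83 = 59.76 N·m clockwise.
Hanging mass: 20 × 10 = 200 N down at 1.1 m → arm 1.1 m, τ = 200 × 1.1 = 220 N·m clockwise.
Total clockwise load moment = 636.8 N·m.
The cable tension T acts at 2.1 m; only its component perpendicular to the beam, T sinθ, produces torque. sin 22° = 0.3746.
For rotational equilibrium, T × 2.1 × 0.3746 = 636.8, so T = 636.8 / 0.7867 = 809 N.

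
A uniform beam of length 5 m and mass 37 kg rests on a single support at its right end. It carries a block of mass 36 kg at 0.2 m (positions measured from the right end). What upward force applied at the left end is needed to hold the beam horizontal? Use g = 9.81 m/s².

F ≈ 196 N

Take moments about the right end.
Beam weight: 37 × 9.81 = 363 N down at 2.5 m → arm 2.5 m, τ = 363 × 2.5 = 907.5 N·m counterclockwise.
Block: 36 × 9.81 = 353.2 N down at 0.2 m → arm 0.2 m, τ = 353.2 × 0.2 = 70.64 N·m counterclockwise.
Net moment of the loads = 978.1 N·m counterclockwise.
The upward force F acts at the left end, arm 5 m, giving F × 5 clockwise.
Στ = 0 ⇒ F × 5 = 978.1 ⇒ F = 978.1 / 5 = 196 N.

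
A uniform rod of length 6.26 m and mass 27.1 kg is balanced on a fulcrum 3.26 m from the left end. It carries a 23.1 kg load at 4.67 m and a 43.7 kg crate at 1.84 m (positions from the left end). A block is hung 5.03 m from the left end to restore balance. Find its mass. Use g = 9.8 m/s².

Choose the fulcrum (at 3.26 m from the left end) as the axis so the support reaction has zero arm there.
Beam weight: 27.1 × 9.8 = 265.6 N down at 3.13 m → arm 0.13 m, τ = 265.6 × 0.13 = 34.53 N·m counterclockwise.
Load: 23.1 × 9.8 = 226.4 N down at 4.67 m → arm 1.41 m, τ = 226.4 × 1.41 = 319.2 N·m clockwise.
Crate: 43.7 × 9.8 = 428.3 N down at 1.84 m → arm 1.42 m, τ = 428.3 × 1.42 = 608.2 N·m counterclockwise.
Net moment of known loads = 323.5 N·m counterclockwise.
An unknown mass m at 5.03 m has arm 1.77 m; its moment is m·g·1.77 clockwise.
Setting net torque to zero: m × 9.8 × 1.77 = 323.5 → m = 323.5 / (9.8 × 1.77) = 18.6 kg.

m ≈ 18.6 kg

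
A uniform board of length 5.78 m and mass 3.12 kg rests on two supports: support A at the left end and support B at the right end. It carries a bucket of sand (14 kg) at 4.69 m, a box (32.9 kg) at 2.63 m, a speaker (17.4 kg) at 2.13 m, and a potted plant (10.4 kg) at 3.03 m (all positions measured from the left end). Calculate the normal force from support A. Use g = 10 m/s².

Take moments about support B.
Beam weight: 3.12 × 10 = 31.2 N down at 2.89 m → arm 2.89 m, τ = 31.2 × 2.89 = 90.17 N·m counterclockwise.
Bucket of sand: 14 × 10 = 140 N down at 4.69 m → arm 1.09 m, τ = 140 × 1.09 = 152.6 N·m counterclockwise.
Box: 32.9 × 10 = 329 N down at 2.63 m → arm 3.15 m, τ = 329 × 3.15 = 1036 N·m counterclockwise.
Speaker: 17.4 × 10 = 174 N down at 2.13 m → arm 3.65 m, τ = 174 × 3.65 = 635.1 N·m counterclockwise.
Potted plant: 10.4 × 10 = 104 N down at 3.03 m → arm 2.75 m, τ = 104 × 2.75 = 286 N·m counterclockwise.
Net load moment about support B = 2200 N·m counterclockwise.
Reaction R at support A is upward at 0 m, arm 5.78 m → moment R × 5.78 clockwise.
Balancing moments: R × 5.78 = 2200, giving R = 381 N.

R_A ≈ 381 N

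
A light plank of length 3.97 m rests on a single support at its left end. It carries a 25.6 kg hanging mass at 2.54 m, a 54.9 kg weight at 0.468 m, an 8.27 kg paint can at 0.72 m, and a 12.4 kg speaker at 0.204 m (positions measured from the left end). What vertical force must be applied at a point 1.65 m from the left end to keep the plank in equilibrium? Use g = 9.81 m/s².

Sum moments about the left end (the unknown pivot reaction has zero arm there).
Hanging mass: 25.6 × 9.81 = 251.1 N down at 2.54 m → arm 2.54 m, τ = 251.1 × 2.54 = 637.8 N·m clockwise.
Weight: 54.9 × 9.81 = 538.6 N down at 0.468 m → arm 0.468 m, τ = 538.6 × 0.468 = 252.1 N·m clockwise.
Paint can: 8.27 × 9.81 = 81.13 N down at 0.72 m → arm 0.72 m, τ = 81.13 × 0.72 = 58.41 N·m clockwise.
Speaker: 12.4 × 9.81 = 121.6 N down at 0.204 m → arm 0.204 m, τ = 121.6 × 0.204 = 24.81 N·m clockwise.
Net moment of the loads = 973.1 N·m clockwise.
The upward force F acts at a point 1.65 m from the left end, arm 1.65 m, giving F × 1.65 counterclockwise.
For rotational equilibrium, F × 1.65 = 973.1, so F = 973.1 / 1.65 = 590 N.

F ≈ 590 N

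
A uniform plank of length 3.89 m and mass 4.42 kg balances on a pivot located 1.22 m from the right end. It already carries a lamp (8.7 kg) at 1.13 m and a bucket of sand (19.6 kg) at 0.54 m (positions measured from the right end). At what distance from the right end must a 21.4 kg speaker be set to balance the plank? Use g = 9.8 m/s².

Choose the pivot (at 1.22 m from the right end) as the axis so the support reaction has zero arm there.
Beam weight: 4.42 × 9.8 = 43.32 N down at 1.945 m → arm 0.725 m, τ = 43.32 × 0.725 = 31.41 N·m counterclockwise.
Lamp: 8.7 × 9.8 = 85.26 N down at 1.13 m → arm 0.09 m, τ = 85.26 × 0.09 = 7.673 N·m clockwise.
Bucket of sand: 19.6 × 9.8 = 192.1 N down at 0.54 m → arm 0.68 m, τ = 192.1 × 0.68 = 130.6 N·m clockwise.
Net moment of existing loads = 106.9 N·m clockwise.
The speaker weighs 21.4 × 9.8 = 209.7 N and must supply an equal counterclockwise moment, so its lever arm about the pivot is 106.9 / 209.7 = 0.51 m.
That puts it at 1.22 + 0.51 = 1.73 m from the right end.

x ≈ 1.73 m from the right end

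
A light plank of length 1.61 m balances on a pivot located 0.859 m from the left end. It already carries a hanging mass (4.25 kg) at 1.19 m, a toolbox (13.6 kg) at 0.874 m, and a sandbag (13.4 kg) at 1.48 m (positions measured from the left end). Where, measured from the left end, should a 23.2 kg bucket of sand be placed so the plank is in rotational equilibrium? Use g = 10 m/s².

Choose the pivot (at 0.859 m from the left end) as the axis so the support reaction has zero arm there.
Hanging mass: 4.25 × 10 = 42.5 N down at 1.19 m → arm 0.331 m, τ = 42.5 × 0.331 = 14.07 N·m clockwise.
Toolbox: 13.6 × 10 = 136 N down at 0.874 m → arm 0.015 m, τ = 136 × 0.015 = 2.04 N·m clockwise.
Sandbag: 13.4 × 10 = 134 N down at 1.48 m → arm 0.621 m, τ = 134 × 0.621 = 83.21 N·m clockwise.
Net moment of existing loads = 99.32 N·m clockwise.
The bucket of sand weighs 23.2 × 10 = 232 N and must supply an equal counterclockwise moment, so its lever arm about the pivot is 99.32 / 232 = 0.428 m.
That puts it at 0.859 − 0.428 = 0.431 m from the left end.

x ≈ 0.431 m from the left end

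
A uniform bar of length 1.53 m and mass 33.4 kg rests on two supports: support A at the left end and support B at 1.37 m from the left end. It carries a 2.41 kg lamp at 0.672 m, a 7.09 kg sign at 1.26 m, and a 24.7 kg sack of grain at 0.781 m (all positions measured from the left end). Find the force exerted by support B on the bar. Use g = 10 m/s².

Take moments about support A.
Beam weight: 33.4 × 10 = 334 N down at 0.765 m → arm 0.765 m, τ = 334 × 0.765 = 255.5 N·m clockwise.
Lamp: 2.41 × 10 = 24.1 N down at 0.672 m → arm 0.672 m, τ = 24.1 × 0.672 = 16.2 N·m clockwise.
Sign: 7.09 × 10 = 70.9 N down at 1.26 m → arm 1.26 m, τ = 70.9 × 1.26 = 89.33 N·m clockwise.
Sack of grain: 24.7 × 10 = 247 N down at 0.781 m → arm 0.781 m, τ = 247 × 0.781 = 192.9 N·m clockwise.
Net load moment about support A = 553.9 N·m clockwise.
Reaction R at support B is upward at 1.37 m, arm 1.37 m → moment R × 1.37 counterclockwise.
For rotational equilibrium, R × 1.37 = 553.9, so R = 404 N.

R_B ≈ 404 N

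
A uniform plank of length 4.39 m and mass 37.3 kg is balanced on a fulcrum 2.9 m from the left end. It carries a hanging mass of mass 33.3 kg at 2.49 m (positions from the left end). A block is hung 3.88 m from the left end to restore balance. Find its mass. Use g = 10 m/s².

About the fulcrum (at 2.9 m from the left end):
Beam weight: 37.3 × 10 = 373 N down at 2.195 m → arm 0.705 m, τ = 373 × 0.705 = 263 N·m counterclockwise.
Hanging mass: 33.3 × 10 = 333 N down at 2.49 m → arm 0.41 m, τ = 333 × 0.41 = 136.5 N·m counterclockwise.
Net moment of known loads = 399.5 N·m counterclockwise.
An unknown mass m at 3.88 m has arm 0.98 m; its moment is m·g·0.98 clockwise.
Balancing moments: m × 10 × 0.98 = 399.5, giving m = 399.5 / (10 × 0.98) = 40.8 kg.

m ≈ 40.8 kg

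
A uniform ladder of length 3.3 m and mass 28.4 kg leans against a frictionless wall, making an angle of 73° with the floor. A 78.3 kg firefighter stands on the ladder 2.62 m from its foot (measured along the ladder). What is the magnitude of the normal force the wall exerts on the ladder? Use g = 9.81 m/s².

N_wall ≈ 229 N

Sum moments about the foot of the ladder (the floor normal and friction both act there and drop out).
Ladder weight 28.4×9.81 = 278.6 N acts at 1.65 m along the ladder; its horizontal arm is 1.65·cos73° = 0.4824 m → τ = 134.4 N·m clockwise.
Firefighter: 78.3×9.81 = 768.1 N at 2.62 m → arm 0.766 m → τ = 588.4 N·m clockwise.
Wall normal N acts horizontally at the top; its moment arm is the height L sinθ = 3.3·sin73° = 3.156 m, counterclockwise.
Στ = 0 ⇒ N × 3.156 = 722.8 ⇒ N = 229 N.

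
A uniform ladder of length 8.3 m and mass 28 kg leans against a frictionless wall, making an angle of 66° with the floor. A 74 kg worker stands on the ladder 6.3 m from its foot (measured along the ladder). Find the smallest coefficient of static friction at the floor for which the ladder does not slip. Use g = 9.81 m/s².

Choose the foot of the ladder as the axis so the floor normal and friction both act there and drop out.
Ladder weight 28×9.81 = 274.7 N acts at 4.15 m along the ladder; its horizontal arm is 4.15·cos66° = 1.688 m → τ = 463.7 N·m clockwise.
Worker: 74×9.81 = 725.9 N at 6.3 m → arm 2.562 m → τ = 1860 N·m clockwise.
Wall normal N acts horizontally at the top; its moment arm is the height L sinθ = 8.3·sin66° = 7.582 m, counterclockwise.
Balancing moments: N × 7.582 = 2324, giving N = 306.5 N.
ΣFx = 0 ⇒ f = N_wall = 306.5 N. ΣFy = 0 ⇒ N_floor = 1001 N.
μ_min = f / N_floor = 306.5 / 1001 = 0.306.

μ_min ≈ 0.306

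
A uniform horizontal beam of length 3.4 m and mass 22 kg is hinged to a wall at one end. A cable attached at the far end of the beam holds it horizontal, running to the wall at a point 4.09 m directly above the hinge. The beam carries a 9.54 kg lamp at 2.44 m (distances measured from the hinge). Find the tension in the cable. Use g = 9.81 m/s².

T ≈ 228 N

Taking torques about the hinge:
Beam weight: 22 × 9.81 = 215.8 N down at 1.7 m → arm 1.7 m, τ = 215.8 × 1.7 = 366.9 N·m clockwise.
Lamp: 9.54 × 9.81 = 93.59 N down at 2.44 m → arm 2.44 m, τ = 93.59 × 2.44 = 228.4 N·m clockwise.
Total clockwise load moment = 595.3 N·m.
The cable tension T acts at 3.4 m; only its component perpendicular to the beam, T sinθ, produces torque. sinθ = h/√(h²+d²) = 4.09/√(4.09²+3.4²) = 0.769.
Setting net torque to zero: T × 3.4 × 0.769 = 595.3 → T = 595.3 / 2.615 = 228 N.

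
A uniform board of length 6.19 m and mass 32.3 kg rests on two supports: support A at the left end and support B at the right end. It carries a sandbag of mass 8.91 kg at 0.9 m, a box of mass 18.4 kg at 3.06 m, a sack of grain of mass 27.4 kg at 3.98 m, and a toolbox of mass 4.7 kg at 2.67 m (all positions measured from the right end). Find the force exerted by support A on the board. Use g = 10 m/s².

R_A ≈ 462 N

About support B:
Beam weight: 32.3 × 10 = 323 N down at 3.095 m → arm 3.095 m, τ = 323 × 3.095 = 999.7 N·m counterclockwise.
Sandbag: 8.91 × 10 = 89.1 N down at 0.9 m → arm 0.9 m, τ = 89.1 × 0.9 = 80.19 N·m counterclockwise.
Box: 18.4 × 10 = 184 N down at 3.06 m → arm 3.06 m, τ = 184 × 3.06 = 563 N·m counterclockwise.
Sack of grain: 27.4 × 10 = 274 N down at 3.98 m → arm 3.98 m, τ = 274 × 3.98 = 1091 N·m counterclockwise.
Toolbox: 4.7 × 10 = 47 N down at 2.67 m → arm 2.67 m, τ = 47 × 2.67 = 125.5 N·m counterclockwise.
Net load moment about support B = 2859 N·m counterclockwise.
Reaction R at support A is upward at 6.19 m, arm 6.19 m → moment R × 6.19 clockwise.
Στ = 0 ⇒ R × 6.19 = 2859 ⇒ R = 462 N.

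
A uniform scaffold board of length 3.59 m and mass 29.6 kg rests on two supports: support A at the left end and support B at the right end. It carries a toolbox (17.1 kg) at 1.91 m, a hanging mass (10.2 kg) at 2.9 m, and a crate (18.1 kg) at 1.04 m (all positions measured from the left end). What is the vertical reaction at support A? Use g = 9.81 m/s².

Take moments about support B.
Beam weight: 29.6 × 9.81 = 290.4 N down at 1.795 m → arm 1.795 m, τ = 290.4 × 1.795 = 521.3 N·m counterclockwise.
Toolbox: 17.1 × 9.81 = 167.8 N down at 1.91 m → arm 1.68 m, τ = 167.8 × 1.68 = 281.9 N·m counterclockwise.
Hanging mass: 10.2 × 9.81 = 100.1 N down at 2.9 m → arm 0.69 m, τ = 100.1 × 0.69 = 69.07 N·m counterclockwise.
Crate: 18.1 × 9.81 = 177.6 N down at 1.04 m → arm 2.55 m, τ = 177.6 × 2.55 = 452.9 N·m counterclockwise.
Net load moment about support B = 1325 N·m counterclockwise.
Reaction R at support A is upward at 0 m, arm 3.59 m → moment R × 3.59 clockwise.
Setting net torque to zero: R × 3.59 = 1325 → R = 369 N.

R_A ≈ 369 N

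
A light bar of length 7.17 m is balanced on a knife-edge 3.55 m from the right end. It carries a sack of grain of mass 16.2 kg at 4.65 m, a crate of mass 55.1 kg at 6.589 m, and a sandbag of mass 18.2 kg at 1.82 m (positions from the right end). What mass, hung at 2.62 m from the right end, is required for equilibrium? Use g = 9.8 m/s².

Sum moments about the knife-edge (at 3.55 m from the right end) (the support reaction has zero arm there).
Sack of grain: 16.2 × 9.8 = 158.8 N down at 4.65 m → arm 1.1 m, τ = 158.8 × 1.1 = 174.7 N·m counterclockwise.
Crate: 55.1 × 9.8 = 540 N down at 6.589 m → arm 3.039 m, τ = 540 × 3.039 = 1641 N·m counterclockwise.
Sandbag: 18.2 × 9.8 = 178.4 N down at 1.82 m → arm 1.73 m, τ = 178.4 × 1.73 = 308.6 N·m clockwise.
Net moment of known loads = 1507 N·m counterclockwise.
An unknown mass m at 2.62 m has arm 0.93 m; its moment is m·g·0.93 clockwise.
Setting net torque to zero: m × 9.8 × 0.93 = 1507 → m = 1507 / (9.8 × 0.93) = 165 kg.

m ≈ 165 kg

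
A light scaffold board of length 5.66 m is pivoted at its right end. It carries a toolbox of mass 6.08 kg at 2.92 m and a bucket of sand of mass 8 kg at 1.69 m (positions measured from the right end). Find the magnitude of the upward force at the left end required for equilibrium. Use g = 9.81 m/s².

Take moments about the right end.
Toolbox: 6.08 × 9.81 = 59.64 N down at 2.92 m → arm 2.92 m, τ = 59.64 × 2.92 = 174.1 N·m counterclockwise.
Bucket of sand: 8 × 9.81 = 78.48 N down at 1.69 m → arm 1.69 m, τ = 78.48 × 1.69 = 132.6 N·m counterclockwise.
Net moment of the loads = 306.7 N·m counterclockwise.
The upward force F acts at the left end, arm 5.66 m, giving F × 5.66 clockwise.
For rotational equilibrium, F × 5.66 = 306.7, so F = 306.7 / 5.66 = 54.2 N.

F ≈ 54.2 N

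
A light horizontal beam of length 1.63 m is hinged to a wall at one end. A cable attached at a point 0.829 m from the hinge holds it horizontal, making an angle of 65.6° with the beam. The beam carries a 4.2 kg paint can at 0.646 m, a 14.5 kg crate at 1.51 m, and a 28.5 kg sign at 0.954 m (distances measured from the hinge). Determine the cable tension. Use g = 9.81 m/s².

Taking torques about the hinge:
Paint can: 4.2 × 9.81 = 41.2 N down at 0.646 m → arm 0.646 m, τ = 41.2 × 0.646 = 26.62 N·m clockwise.
Crate: 14.5 × 9.81 = 142.2 N down at 1.51 m → arm 1.51 m, τ = 142.2 × 1.51 = 214.7 N·m clockwise.
Sign: 28.5 × 9.81 = 279.6 N down at 0.954 m → arm 0.954 m, τ = 279.6 × 0.954 = 266.7 N·m clockwise.
Total clockwise load moment = 508 N·m.
The cable tension T acts at 0.829 m; only its component perpendicular to the beam, T sinθ, produces torque. sin 65.6° = 0.9107.
For rotational equilibrium, T × 0.829 × 0.9107 = 508, so T = 508 / 0.755 = 673 N.

T ≈ 673 N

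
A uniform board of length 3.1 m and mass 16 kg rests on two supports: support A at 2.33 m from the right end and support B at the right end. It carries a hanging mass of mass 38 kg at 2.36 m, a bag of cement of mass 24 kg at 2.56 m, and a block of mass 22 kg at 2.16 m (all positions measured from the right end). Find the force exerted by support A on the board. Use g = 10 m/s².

Taking torques about support B:
Beam weight: 16 × 10 = 160 N down at 1.55 m → arm 1.55 m, τ = 160 × 1.55 = 248 N·m counterclockwise.
Hanging mass: 38 × 10 = 380 N down at 2.36 m → arm 2.36 m, τ = 380 × 2.36 = 896.8 N·m counterclockwise.
Bag of cement: 24 × 10 = 240 N down at 2.56 m → arm 2.56 m, τ = 240 × 2.56 = 614.4 N·m counterclockwise.
Block: 22 × 10 = 220 N down at 2.16 m → arm 2.16 m, τ = 220 × 2.16 = 475.2 N·m counterclockwise.
Net load moment about support B = 2234 N·m counterclockwise.
Reaction R at support A is upward at 2.33 m, arm 2.33 m → moment R × 2.33 clockwise.
Στ = 0 ⇒ R × 2.33 = 2234 ⇒ R = 959 N.

R_A ≈ 959 N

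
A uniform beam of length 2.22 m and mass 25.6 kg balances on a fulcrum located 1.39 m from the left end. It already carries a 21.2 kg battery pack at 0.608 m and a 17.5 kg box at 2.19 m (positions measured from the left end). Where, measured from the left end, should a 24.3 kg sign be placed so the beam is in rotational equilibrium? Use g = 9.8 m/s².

Choose the fulcrum (at 1.39 m from the left end) as the axis so the support reaction has zero arm there.
Beam weight: 25.6 × 9.8 = 250.9 N down at 1.11 m → arm 0.28 m, τ = 250.9 × 0.28 = 70.25 N·m counterclockwise.
Battery pack: 21.2 × 9.8 = 207.8 N down at 0.608 m → arm 0.782 m, τ = 207.8 × 0.782 = 162.5 N·m counterclockwise.
Box: 17.5 × 9.8 = 171.5 N down at 2.19 m → arm 0.8 m, τ = 171.5 × 0.8 = 137.2 N·m clockwise.
Net moment of existing loads = 95.55 N·m counterclockwise.
The sign weighs 24.3 × 9.8 = 238.1 N and must supply an equal clockwise moment, so its lever arm about the fulcrum is 95.55 / 238.1 = 0.401 m.
That puts it at 1.39 + 0.401 = 1.79 m from the left end.

x ≈ 1.79 m from the left end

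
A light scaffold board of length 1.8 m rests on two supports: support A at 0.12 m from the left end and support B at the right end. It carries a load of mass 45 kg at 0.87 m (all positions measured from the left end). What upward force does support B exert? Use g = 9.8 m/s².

R_B ≈ 197 N

Take moments about support A.
Load: 45 × 9.8 = 441 N down at 0.87 m → arm 0.75 m, τ = 441 × 0.75 = 330.8 N·m clockwise.
Net load moment about support A = 330.8 N·m clockwise.
Reaction R at support B is upward at 1.8 m, arm 1.68 m → moment R × 1.68 counterclockwise.
Setting net torque to zero: R × 1.68 = 330.8 → R = 197 N.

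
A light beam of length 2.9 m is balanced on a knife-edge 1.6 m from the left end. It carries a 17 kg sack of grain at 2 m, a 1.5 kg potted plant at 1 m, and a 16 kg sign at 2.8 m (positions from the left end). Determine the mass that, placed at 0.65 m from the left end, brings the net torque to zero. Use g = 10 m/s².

m ≈ 26.4 kg

Sum moments about the knife-edge (at 1.6 m from the left end) (the support reaction has zero arm there).
Sack of grain: 17 × 10 = 170 N down at 2 m → arm 0.4 m, τ = 170 × 0.4 = 68 N·m clockwise.
Potted plant: 1.5 × 10 = 15 N down at 1 m → arm 0.6 m, τ = 15 × 0.6 = 9 N·m counterclockwise.
Sign: 16 × 10 = 160 N down at 2.8 m → arm 1.2 m, τ = 160 × 1.2 = 192 N·m clockwise.
Net moment of known loads = 251 N·m clockwise.
An unknown mass m at 0.65 m has arm 0.95 m; its moment is m·g·0.95 counterclockwise.
Στ = 0 ⇒ m × 10 × 0.95 = 251 ⇒ m = 251 / (10 × 0.95) = 26.4 kg.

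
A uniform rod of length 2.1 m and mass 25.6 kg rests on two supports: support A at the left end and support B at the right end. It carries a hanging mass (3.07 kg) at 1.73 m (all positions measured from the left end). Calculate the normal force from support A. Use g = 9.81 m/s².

R_A ≈ 131 N

Taking torques about support B:
Beam weight: 25.6 × 9.81 = 251.1 N down at 1.05 m → arm 1.05 m, τ = 251.1 × 1.05 = 263.7 N·m counterclockwise.
Hanging mass: 3.07 × 9.81 = 30.12 N down at 1.73 m → arm 0.37 m, τ = 30.12 × 0.37 = 11.14 N·m counterclockwise.
Net load moment about support B = 274.8 N·m counterclockwise.
Reaction R at support A is upward at 0 m, arm 2.1 m → moment R × 2.1 clockwise.
Setting net torque to zero: R × 2.1 = 274.8 → R = 131 N.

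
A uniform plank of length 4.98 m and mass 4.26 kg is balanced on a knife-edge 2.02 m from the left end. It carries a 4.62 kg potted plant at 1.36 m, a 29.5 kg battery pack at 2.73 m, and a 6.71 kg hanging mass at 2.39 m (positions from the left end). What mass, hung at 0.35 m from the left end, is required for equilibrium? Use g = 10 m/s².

Sum moments about the knife-edge (at 2.02 m from the left end) (the support reaction has zero arm there).
Beam weight: 4.26 × 10 = 42.6 N down at 2.49 m → arm 0.47 m, τ = 42.6 × 0.47 = 20.02 N·m clockwise.
Potted plant: 4.62 × 10 = 46.2 N down at 1.36 m → arm 0.66 m, τ = 46.2 × 0.66 = 30.49 N·m counterclockwise.
Battery pack: 29.5 × 10 = 295 N down at 2.73 m → arm 0.71 m, τ = 295 × 0.71 = 209.4 N·m clockwise.
Hanging mass: 6.71 × 10 = 67.1 N down at 2.39 m → arm 0.37 m, τ = 67.1 × 0.37 = 24.83 N·m clockwise.
Net moment of known loads = 223.8 N·m clockwise.
An unknown mass m at 0.35 m has arm 1.67 m; its moment is m·g·1.67 counterclockwise.
For rotational equilibrium, m × 10 × 1.67 = 223.8, so m = 223.8 / (10 × 1.67) = 13.4 kg.

m ≈ 13.4 kg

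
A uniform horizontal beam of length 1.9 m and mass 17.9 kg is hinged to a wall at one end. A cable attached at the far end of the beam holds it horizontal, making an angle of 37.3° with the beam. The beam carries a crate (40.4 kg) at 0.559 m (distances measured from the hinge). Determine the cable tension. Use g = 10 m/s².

About the hinge:
Beam weight: 17.9 × 10 = 179 N down at 0.95 m → arm 0.95 m, τ = 179 × 0.95 = 170 N·m clockwise.
Crate: 40.4 × 10 = 404 N down at 0.559 m → arm 0.559 m, τ = 404 × 0.559 = 225.8 N·m clockwise.
Total clockwise load moment = 395.8 N·m.
The cable tension T acts at 1.9 m; only its component perpendicular to the beam, T sinθ, produces torque. sin 37.3° = 0.606.
Στ = 0 ⇒ T × 1.9 × 0.606 = 395.8 ⇒ T = 395.8 / 1.151 = 344 N.

T ≈ 344 N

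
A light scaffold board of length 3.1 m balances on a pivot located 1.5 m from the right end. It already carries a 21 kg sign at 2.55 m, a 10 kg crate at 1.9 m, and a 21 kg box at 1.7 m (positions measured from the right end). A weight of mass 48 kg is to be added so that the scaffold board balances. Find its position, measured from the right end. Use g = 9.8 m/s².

Take moments about the pivot (at 1.5 m from the right end).
Sign: 21 × 9.8 = 205.8 N down at 2.55 m → arm 1.05 m, τ = 205.8 × 1.05 = 216.1 N·m counterclockwise.
Crate: 10 × 9.8 = 98 N down at 1.9 m → arm 0.4 m, τ = 98 × 0.4 = 39.2 N·m counterclockwise.
Box: 21 × 9.8 = 205.8 N down at 1.7 m → arm 0.2 m, τ = 205.8 × 0.2 = 41.16 N·m counterclockwise.
Net moment of existing loads = 296.5 N·m counterclockwise.
The weight weighs 48 × 9.8 = 470.4 N and must supply an equal clockwise moment, so its lever arm about the pivot is 296.5 / 470.4 = 0.63 m.
That puts it at 1.5 − 0.63 = 0.87 m from the right end.

x ≈ 0.87 m from the right end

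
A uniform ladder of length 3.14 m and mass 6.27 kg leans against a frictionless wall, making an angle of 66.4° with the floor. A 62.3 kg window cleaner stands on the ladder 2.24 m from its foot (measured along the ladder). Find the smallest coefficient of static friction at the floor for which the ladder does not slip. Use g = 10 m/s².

About the foot of the ladder:
Ladder weight 6.27×10 = 62.7 N acts at 1.57 m along the ladder; its horizontal arm is 1.57·cos66.4° = 0.6285 m → τ = 39.41 N·m clockwise.
Window cleaner: 62.3×10 = 623 N at 2.24 m → arm 0.8968 m → τ = 558.7 N·m clockwise.
Wall normal N acts horizontally at the top; its moment arm is the height L sinθ = 3.14·sin66.4° = 2.877 m, counterclockwise.
Στ = 0 ⇒ N × 2.877 = 598.1 ⇒ N = 207.9 N.
ΣFx = 0 ⇒ f = N_wall = 207.9 N. ΣFy = 0 ⇒ N_floor = 685.7 N.
μ_min = f / N_floor = 207.9 / 685.7 = 0.303.

μ_min ≈ 0.303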